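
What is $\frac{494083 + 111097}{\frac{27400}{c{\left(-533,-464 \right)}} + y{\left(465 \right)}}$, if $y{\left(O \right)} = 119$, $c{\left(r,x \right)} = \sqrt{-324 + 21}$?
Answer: $\frac{21820975260}{755050783} + \frac{16581932000 i \sqrt{303}}{755050783} \approx 28.9 + 382.28 i$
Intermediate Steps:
$c{\left(r,x \right)} = i \sqrt{303}$ ($c{\left(r,x \right)} = \sqrt{-303} = i \sqrt{303}$)
$\frac{494083 + 111097}{\frac{27400}{c{\left(-533,-464 \right)}} + y{\left(465 \right)}} = \frac{494083 + 111097}{\frac{27400}{i \sqrt{303}} + 119} = \frac{605180}{27400 \left(- \frac{i \sqrt{303}}{303}\right) + 119} = \frac{605180}{- \frac{27400 i \sqrt{303}}{303} + 119} = \frac{605180}{119 - \frac{27400 i \sqrt{303}}{303}}$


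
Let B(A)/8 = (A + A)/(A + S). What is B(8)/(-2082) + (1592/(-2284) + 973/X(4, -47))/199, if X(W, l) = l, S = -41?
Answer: -19386753985/183464360739 ≈ -0.10567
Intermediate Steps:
B(A) = 16*A/(-41 + A) (B(A) = 8*((A + A)/(A - 41)) = 8*((2*A)/(-41 + A)) = 8*(2*A/(-41 + A)) = 16*A/(-41 + A))
B(8)/(-2082) + (1592/(-2284) + 973/X(4, -47))/199 = (16*8/(-41 + 8))/(-2082) + (1592/(-2284) + 973/(-47))/199 = (16*8/(-33))*(-1/2082) + (1592*(-1/2284) + 973*(-1/47))*(1/199) = (16*8*(-1/33))*(-1/2082) + (-398/571 - 973/47)*(1/199) = -128/33*(-1/2082) - 574289/26837*1/199 = 64/34353 - 574289/5340563 = -19386753985/183464360739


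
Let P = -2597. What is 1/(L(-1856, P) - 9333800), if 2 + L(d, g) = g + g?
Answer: -1/9338996 ≈ -1.0708e-7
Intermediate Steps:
L(d, g) = -2 + 2*g (L(d, g) = -2 + (g + g) = -2 + 2*g)
1/(L(-1856, P) - 9333800) = 1/((-2 + 2*(-2597)) - 9333800) = 1/((-2 - 5194) - 9333800) = 1/(-5196 - 9333800) = 1/(-9338996) = -1/9338996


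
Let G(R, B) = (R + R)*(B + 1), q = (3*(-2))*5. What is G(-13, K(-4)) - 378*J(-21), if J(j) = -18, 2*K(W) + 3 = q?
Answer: 7207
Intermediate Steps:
q = -30 (q = -6*5 = -30)
K(W) = -33/2 (K(W) = -3/2 + (½)*(-30) = -3/2 - 15 = -33/2)
G(R, B) = 2*R*(1 + B) (G(R, B) = (2*R)*(1 + B) = 2*R*(1 + B))
G(-13, K(-4)) - 378*J(-21) = 2*(-13)*(1 - 33/2) - 378*(-18) = 2*(-13)*(-31/2) + 6804 = 403 + 6804 = 7207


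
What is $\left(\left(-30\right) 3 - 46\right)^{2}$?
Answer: $18496$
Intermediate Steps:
$\left(\left(-30\right) 3 - 46\right)^{2} = \left(-90 - 46\right)^{2} = \left(-136\right)^{2} = 18496$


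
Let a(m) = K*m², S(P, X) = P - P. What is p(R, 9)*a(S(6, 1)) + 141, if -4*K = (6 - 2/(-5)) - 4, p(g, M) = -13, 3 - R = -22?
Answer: 141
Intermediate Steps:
R = 25 (R = 3 - 1*(-22) = 3 + 22 = 25)
K = -⅗ (K = -((6 - 2/(-5)) - 4)/4 = -((6 - 2*(-⅕)) - 4)/4 = -((6 + ⅖) - 4)/4 = -(32/5 - 4)/4 = -¼*12/5 = -⅗ ≈ -0.60000)
S(P, X) = 0
a(m) = -3*m²/5
p(R, 9)*a(S(6, 1)) + 141 = -(-39)*0²/5 + 141 = -(-39)*0/5 + 141 = -13*0 + 141 = 0 + 141 = 141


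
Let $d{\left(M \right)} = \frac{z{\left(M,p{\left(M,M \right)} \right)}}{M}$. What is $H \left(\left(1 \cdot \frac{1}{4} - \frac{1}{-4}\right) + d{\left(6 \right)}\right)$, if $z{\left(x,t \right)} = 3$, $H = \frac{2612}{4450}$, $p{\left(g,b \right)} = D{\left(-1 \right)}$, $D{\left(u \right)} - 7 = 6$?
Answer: $\frac{1306}{2225} \approx 0.58697$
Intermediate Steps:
$D{\left(u \right)} = 13$ ($D{\left(u \right)} = 7 + 6 = 13$)
$p{\left(g,b \right)} = 13$
$H = \frac{1306}{2225}$ ($H = 2612 \cdot \frac{1}{4450} = \frac{1306}{2225} \approx 0.58697$)
$d{\left(M \right)} = \frac{3}{M}$
$H \left(\left(1 \cdot \frac{1}{4} - \frac{1}{-4}\right) + d{\left(6 \right)}\right) = \frac{1306 \left(\left(1 \cdot \frac{1}{4} - \frac{1}{-4}\right) + \frac{3}{6}\right)}{2225} = \frac{1306 \left(\left(1 \cdot \frac{1}{4} - - \frac{1}{4}\right) + 3 \cdot \frac{1}{6}\right)}{2225} = \frac{1306 \left(\left(\frac{1}{4} + \frac{1}{4}\right) + \frac{1}{2}\right)}{2225} = \frac{1306 \left(\frac{1}{2} + \frac{1}{2}\right)}{2225} = \frac{1306}{2225} \cdot 1 = \frac{1306}{2225}$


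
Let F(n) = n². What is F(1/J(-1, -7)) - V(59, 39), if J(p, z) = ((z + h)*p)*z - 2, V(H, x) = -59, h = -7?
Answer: 590001/10000 ≈ 59.000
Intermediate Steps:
J(p, z) = -2 + p*z*(-7 + z) (J(p, z) = ((z - 7)*p)*z - 2 = ((-7 + z)*p)*z - 2 = (p*(-7 + z))*z - 2 = p*z*(-7 + z) - 2 = -2 + p*z*(-7 + z))
F(1/J(-1, -7)) - V(59, 39) = (1/(-2 - 1*(-7)² - 7*(-1)*(-7)))² - 1*(-59) = (1/(-2 - 1*49 - 49))² + 59 = (1/(-2 - 49 - 49))² + 59 = (1/(-100))² + 59 = (-1/100)² + 59 = 1/10000 + 59 = 590001/10000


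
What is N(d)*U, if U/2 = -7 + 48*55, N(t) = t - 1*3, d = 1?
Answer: -10532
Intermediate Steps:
N(t) = -3 + t (N(t) = t - 3 = -3 + t)
U = 5266 (U = 2*(-7 + 48*55) = 2*(-7 + 2640) = 2*2633 = 5266)
N(d)*U = (-3 + 1)*5266 = -2*5266 = -10532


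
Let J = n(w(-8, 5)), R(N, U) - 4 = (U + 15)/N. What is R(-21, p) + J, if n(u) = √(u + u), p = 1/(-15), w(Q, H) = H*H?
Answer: 148/45 + 5*√2 ≈ 10.360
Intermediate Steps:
w(Q, H) = H²
p = -1/15 ≈ -0.066667
R(N, U) = 4 + (15 + U)/N (R(N, U) = 4 + (U + 15)/N = 4 + (15 + U)/N)
n(u) = √2*√u (n(u) = √(2*u) = √2*√u)
J = 5*√2 (J = √2*√(5²) = √2*√25 = √2*5 = 5*√2 ≈ 7.0711)
R(-21, p) + J = (15 - 1/15 + 4*(-21))/(-21) + 5*√2 = -(15 - 1/15 - 84)/21 + 5*√2 = -1/21*(-1036/15) + 5*√2 = 148/45 + 5*√2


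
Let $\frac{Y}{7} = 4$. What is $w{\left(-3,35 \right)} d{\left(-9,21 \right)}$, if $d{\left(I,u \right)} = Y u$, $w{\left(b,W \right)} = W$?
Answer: $20580$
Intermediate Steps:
$Y = 28$ ($Y = 7 \cdot 4 = 28$)
$d{\left(I,u \right)} = 28 u$
$w{\left(-3,35 \right)} d{\left(-9,21 \right)} = 35 \cdot 28 \cdot 21 = 35 \cdot 588 = 20580$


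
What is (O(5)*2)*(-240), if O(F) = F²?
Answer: -12000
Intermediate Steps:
(O(5)*2)*(-240) = (5²*2)*(-240) = (25*2)*(-240) = 50*(-240) = -12000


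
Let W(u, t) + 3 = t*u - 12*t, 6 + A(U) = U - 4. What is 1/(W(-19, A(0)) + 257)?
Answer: 1/564 ≈ 0.0017731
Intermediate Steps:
A(U) = -10 + U (A(U) = -6 + (U - 4) = -6 + (-4 + U) = -10 + U)
W(u, t) = -3 - 12*t + t*u (W(u, t) = -3 + (t*u - 12*t) = -3 + (-12*t + t*u) = -3 - 12*t + t*u)
1/(W(-19, A(0)) + 257) = 1/((-3 - 12*(-10 + 0) + (-10 + 0)*(-19)) + 257) = 1/((-3 - 12*(-10) - 10*(-19)) + 257) = 1/((-3 + 120 + 190) + 257) = 1/(307 + 257) = 1/564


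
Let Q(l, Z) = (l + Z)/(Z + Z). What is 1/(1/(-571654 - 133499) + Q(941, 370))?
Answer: 521813220/924454843 ≈ 0.56446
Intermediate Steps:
Q(l, Z) = (Z + l)/(2*Z) (Q(l, Z) = (Z + l)/((2*Z)) = (Z + l)*(1/(2*Z)) = (Z + l)/(2*Z))
1/(1/(-571654 - 133499) + Q(941, 370)) = 1/(1/(-571654 - 133499) + (½)*(370 + 941)/370) = 1/(1/(-705153) + (½)*(1/370)*1311) = 1/(-1/705153 + 1311/740) = 1/(924454843/521813220) = 521813220/924454843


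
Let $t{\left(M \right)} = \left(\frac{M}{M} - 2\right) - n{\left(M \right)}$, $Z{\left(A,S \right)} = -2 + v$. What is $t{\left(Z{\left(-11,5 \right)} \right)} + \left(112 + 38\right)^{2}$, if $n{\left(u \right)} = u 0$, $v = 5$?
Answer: $22499$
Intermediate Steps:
$Z{\left(A,S \right)} = 3$ ($Z{\left(A,S \right)} = -2 + 5 = 3$)
$n{\left(u \right)} = 0$
$t{\left(M \right)} = -1$ ($t{\left(M \right)} = \left(\frac{M}{M} - 2\right) - 0 = \left(1 - 2\right) + 0 = -1 + 0 = -1$)
$t{\left(Z{\left(-11,5 \right)} \right)} + \left(112 + 38\right)^{2} = -1 + \left(112 + 38\right)^{2} = -1 + 150^{2} = -1 + 22500 = 22499$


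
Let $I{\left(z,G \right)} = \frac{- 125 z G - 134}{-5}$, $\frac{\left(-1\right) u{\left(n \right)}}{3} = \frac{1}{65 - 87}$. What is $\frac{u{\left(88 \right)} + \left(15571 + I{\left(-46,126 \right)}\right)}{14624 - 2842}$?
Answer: $- \frac{14223227}{1296020} \approx -10.975$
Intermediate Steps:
$u{\left(n \right)} = \frac{3}{22}$ ($u{\left(n \right)} = - \frac{3}{65 - 87} = - \frac{3}{-22} = \left(-3\right) \left(- \frac{1}{22}\right) = \frac{3}{22}$)
$I{\left(z,G \right)} = \frac{134}{5} + 25 G z$ ($I{\left(z,G \right)} = \left(- 125 G z - 134\right) \left(- \frac{1}{5}\right) = \left(-134 - 125 G z\right) \left(- \frac{1}{5}\right) = \frac{134}{5} + 25 G z$)
$\frac{u{\left(88 \right)} + \left(15571 + I{\left(-46,126 \right)}\right)}{14624 - 2842} = \frac{\frac{3}{22} + \left(15571 + \left(\frac{134}{5} + 25 \cdot 126 \left(-46\right)\right)\right)}{14624 - 2842} = \frac{\frac{3}{22} + \left(15571 + \left(\frac{134}{5} - 144900\right)\right)}{11782} = \left(\frac{3}{22} + \left(15571 - \frac{724366}{5}\right)\right) \frac{1}{11782} = \left(\frac{3}{22} - \frac{646511}{5}\right) \frac{1}{11782} = \left(- \frac{14223227}{110}\right) \frac{1}{11782} = - \frac{14223227}{1296020}$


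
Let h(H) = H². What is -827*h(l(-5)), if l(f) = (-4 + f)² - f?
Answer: -6116492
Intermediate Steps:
-827*h(l(-5)) = -827*((-4 - 5)² - 1*(-5))² = -827*((-9)² + 5)² = -827*(81 + 5)² = -827*86² = -827*7396 = -6116492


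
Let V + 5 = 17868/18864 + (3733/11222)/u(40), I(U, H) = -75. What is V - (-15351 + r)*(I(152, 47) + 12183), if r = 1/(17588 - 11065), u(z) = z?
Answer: 213884471418887743667/1150721386320 ≈ 1.8587e+8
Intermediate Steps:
r = 1/6523 ≈ 0.00015330
V = -713486551/176409840 (V = -5 + (17868/18864 + (3733/11222)/40) = -5 + (17868*(1/18864) + (3733*(1/11222))*(1/40)) = -5 + (1489/1572 + (3733/11222)*(1/40)) = -5 + (1489/1572 + 3733/448880) = -5 + 168562649/176409840 = -713486551/176409840 ≈ -4.0445)
V - (-15351 + r)*(I(152, 47) + 12183) = -713486551/176409840 - (-15351 + 1/6523)*(-75 + 12183) = -713486551/176409840 - (-100134572)*12108/6523 = -713486551/176409840 - 1*(-1212429397776/6523) = -713486551/176409840 + 1212429397776/6523 = 213884471418887743667/1150721386320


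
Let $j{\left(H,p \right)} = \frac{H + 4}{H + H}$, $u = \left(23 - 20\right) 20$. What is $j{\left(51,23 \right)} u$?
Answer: $\frac{550}{17} \approx 32.353$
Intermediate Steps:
$u = 60$ ($u = 3 \cdot 20 = 60$)
$j{\left(H,p \right)} = \frac{4 + H}{2 H}$
$j{\left(51,23 \right)} u = \frac{4 + 51}{2 \cdot 51} \cdot 60 = \frac{1}{2} \cdot \frac{1}{51} \cdot 55 \cdot 60 = \frac{55}{102} \cdot 60 = \frac{550}{17}$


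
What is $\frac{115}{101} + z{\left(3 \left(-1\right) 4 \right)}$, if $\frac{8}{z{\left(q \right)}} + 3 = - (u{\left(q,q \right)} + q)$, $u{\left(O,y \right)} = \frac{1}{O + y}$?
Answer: $\frac{44347}{21917} \approx 2.0234$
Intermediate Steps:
$z{\left(q \right)} = \frac{8}{-3 - q - \frac{1}{2 q}}$ ($z{\left(q \right)} = \frac{8}{-3 - \left(\frac{1}{q + q} + q\right)} = \frac{8}{-3 - \left(\frac{1}{2 q} + q\right)} = \frac{8}{-3 - \left(q + \frac{1}{2 q}\right)} = \frac{8}{-3 - q - \frac{1}{2 q}}$)
$\frac{115}{101} + z{\left(3 \left(-1\right) 4 \right)} = \frac{115}{101} - \frac{16 \cdot 3 \left(-1\right) 4}{1 + 2 \cdot 3 \left(-1\right) 4 \left(3 + 3 \left(-1\right) 4\right)} = 115 \cdot \frac{1}{101} - \frac{16 \left(\left(-3\right) 4\right)}{1 + 2 \left(\left(-3\right) 4\right) \left(3 - 12\right)} = \frac{115}{101} - - \frac{192}{1 + 2 \left(-12\right) \left(3 - 12\right)} = \frac{115}{101} - - \frac{192}{1 + 2 \left(-12\right) \left(-9\right)} = \frac{115}{101} - - \frac{192}{1 + 216} = \frac{115}{101} - - \frac{192}{217} = \frac{115}{101} - \left(-192\right) \frac{1}{217} = \frac{115}{101} + \frac{192}{217} = \frac{44347}{21917}$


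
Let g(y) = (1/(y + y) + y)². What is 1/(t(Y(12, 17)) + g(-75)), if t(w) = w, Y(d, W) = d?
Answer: 22500/126855001 ≈ 0.00017737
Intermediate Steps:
g(y) = (y + 1/(2*y))² (g(y) = (1/(2*y) + y)² = (y + 1/(2*y))²)
1/(t(Y(12, 17)) + g(-75)) = 1/(12 + (¼)*(1 + 2*(-75)²)²/(-75)²) = 1/(12 + (¼)*(1/5625)*(1 + 2*5625)²) = 1/(12 + (¼)*(1/5625)*(1 + 11250)²) = 1/(12 + (¼)*(1/5625)*11251²) = 1/(12 + (¼)*(1/5625)*126585001) = 1/(12 + 126585001/22500) = 1/(126855001/22500) = 22500/126855001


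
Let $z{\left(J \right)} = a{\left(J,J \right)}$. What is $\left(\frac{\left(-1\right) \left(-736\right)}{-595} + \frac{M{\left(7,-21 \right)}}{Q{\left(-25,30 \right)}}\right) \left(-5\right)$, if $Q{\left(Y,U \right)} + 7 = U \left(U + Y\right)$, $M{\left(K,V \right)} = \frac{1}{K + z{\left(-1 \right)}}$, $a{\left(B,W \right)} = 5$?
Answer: $\frac{1262381}{204204} \approx 6.182$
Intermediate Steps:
$z{\left(J \right)} = 5$
$M{\left(K,V \right)} = \frac{1}{5 + K}$ ($M{\left(K,V \right)} = \frac{1}{K + 5} = \frac{1}{5 + K}$)
$Q{\left(Y,U \right)} = -7 + U \left(U + Y\right)$
$\left(\frac{\left(-1\right) \left(-736\right)}{-595} + \frac{M{\left(7,-21 \right)}}{Q{\left(-25,30 \right)}}\right) \left(-5\right) = \left(\frac{\left(-1\right) \left(-736\right)}{-595} + \frac{1}{\left(5 + 7\right) \left(-7 + 30^{2} + 30 \left(-25\right)\right)}\right) \left(-5\right) = \left(736 \left(- \frac{1}{595}\right) + \frac{1}{12 \left(-7 + 900 - 750\right)}\right) \left(-5\right) = \left(- \frac{736}{595} + \frac{1}{12 \cdot 143}\right) \left(-5\right) = \left(- \frac{736}{595} + \frac{1}{12} \cdot \frac{1}{143}\right) \left(-5\right) = \left(- \frac{736}{595} + \frac{1}{1716}\right) \left(-5\right) = \left(- \frac{1262381}{1021020}\right) \left(-5\right) = \frac{1262381}{204204}$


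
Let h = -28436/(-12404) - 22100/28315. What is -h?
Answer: -3793121/2508709 ≈ -1.5120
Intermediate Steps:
h = 3793121/2508709 (h = -28436*(-1/12404) - 22100*1/28315 = 7109/3101 - 4420/5663 = 3793121/2508709 ≈ 1.5120)
-h = -1*3793121/2508709 = -3793121/2508709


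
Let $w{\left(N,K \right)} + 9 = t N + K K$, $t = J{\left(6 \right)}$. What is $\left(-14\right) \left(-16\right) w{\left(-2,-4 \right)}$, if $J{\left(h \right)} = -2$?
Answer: $2464$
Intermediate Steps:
$t = -2$
$w{\left(N,K \right)} = -9 + K^{2} - 2 N$ ($w{\left(N,K \right)} = -9 + \left(- 2 N + K K\right) = -9 + \left(- 2 N + K^{2}\right) = -9 + \left(K^{2} - 2 N\right) = -9 + K^{2} - 2 N$)
$\left(-14\right) \left(-16\right) w{\left(-2,-4 \right)} = \left(-14\right) \left(-16\right) \left(-9 + \left(-4\right)^{2} - -4\right) = 224 \left(-9 + 16 + 4\right) = 224 \cdot 11 = 2464$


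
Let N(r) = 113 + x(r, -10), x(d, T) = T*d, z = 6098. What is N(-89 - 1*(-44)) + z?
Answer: 6661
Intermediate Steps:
N(r) = 113 - 10*r
N(-89 - 1*(-44)) + z = (113 - 10*(-89 - 1*(-44))) + 6098 = (113 - 10*(-89 + 44)) + 6098 = (113 - 10*(-45)) + 6098 = (113 + 450) + 6098 = 563 + 6098 = 6661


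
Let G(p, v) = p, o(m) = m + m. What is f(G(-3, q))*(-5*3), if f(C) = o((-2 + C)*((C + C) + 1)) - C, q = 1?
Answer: -795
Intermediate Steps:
o(m) = 2*m
f(C) = -C + 2*(1 + 2*C)*(-2 + C) (f(C) = 2*((-2 + C)*((C + C) + 1)) - C = 2*((-2 + C)*(2*C + 1)) - C = 2*((-2 + C)*(1 + 2*C)) - C = 2*((1 + 2*C)*(-2 + C)) - C = 2*(1 + 2*C)*(-2 + C) - C = -C + 2*(1 + 2*C)*(-2 + C))
f(G(-3, q))*(-5*3) = (-4 - 7*(-3) + 4*(-3)²)*(-5*3) = (-4 + 21 + 4*9)*(-15) = (-4 + 21 + 36)*(-15) = 53*(-15) = -795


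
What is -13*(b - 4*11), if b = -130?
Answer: 2262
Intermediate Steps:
-13*(b - 4*11) = -13*(-130 - 4*11) = -13*(-130 - 44) = -13*(-174) = 2262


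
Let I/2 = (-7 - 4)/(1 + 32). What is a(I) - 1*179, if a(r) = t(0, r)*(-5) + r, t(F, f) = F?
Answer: -539/3 ≈ -179.67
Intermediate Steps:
I = -⅔ (I = 2*((-7 - 4)/(1 + 32)) = 2*(-11/33) = 2*(-11*1/33) = 2*(-⅓) = -⅔ ≈ -0.66667)
a(r) = r (a(r) = 0*(-5) + r = 0 + r = r)
a(I) - 1*179 = -⅔ - 1*179 = -⅔ - 179 = -539/3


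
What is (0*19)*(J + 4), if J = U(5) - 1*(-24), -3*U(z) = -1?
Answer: 0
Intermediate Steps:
U(z) = ⅓ (U(z) = -⅓*(-1) = ⅓)
J = 73/3 (J = ⅓ - 1*(-24) = ⅓ + 24 = 73/3 ≈ 24.333)
(0*19)*(J + 4) = (0*19)*(73/3 + 4) = 0*(85/3) = 0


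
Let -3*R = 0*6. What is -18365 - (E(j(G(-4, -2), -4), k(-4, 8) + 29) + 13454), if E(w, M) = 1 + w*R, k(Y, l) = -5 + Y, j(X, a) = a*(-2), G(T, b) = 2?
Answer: -31820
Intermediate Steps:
R = 0 (R = -0*6 = -⅓*0 = 0)
j(X, a) = -2*a
E(w, M) = 1 (E(w, M) = 1 + w*0 = 1 + 0 = 1)
-18365 - (E(j(G(-4, -2), -4), k(-4, 8) + 29) + 13454) = -18365 - (1 + 13454) = -18365 - 1*13455 = -18365 - 13455 = -31820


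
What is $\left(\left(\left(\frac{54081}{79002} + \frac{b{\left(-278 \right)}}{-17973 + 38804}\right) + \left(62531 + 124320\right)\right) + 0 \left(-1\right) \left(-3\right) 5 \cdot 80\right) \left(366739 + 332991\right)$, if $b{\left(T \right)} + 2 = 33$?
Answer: $\frac{3984574581607271325}{30475753} \approx 1.3075 \cdot 10^{11}$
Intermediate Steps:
$b{\left(T \right)} = 31$ ($b{\left(T \right)} = -2 + 33 = 31$)
$\left(\left(\left(\frac{54081}{79002} + \frac{b{\left(-278 \right)}}{-17973 + 38804}\right) + \left(62531 + 124320\right)\right) + 0 \left(-1\right) \left(-3\right) 5 \cdot 80\right) \left(366739 + 332991\right) = \left(\left(\left(\frac{54081}{79002} + \frac{31}{-17973 + 38804}\right) + \left(62531 + 124320\right)\right) + 0 \left(-1\right) \left(-3\right) 5 \cdot 80\right) \left(366739 + 332991\right) = \left(\left(\left(54081 \cdot \frac{1}{79002} + \frac{31}{20831}\right) + 186851\right) + 0 \cdot 3 \cdot 5 \cdot 80\right) 699730 = \left(\left(\left(\frac{2003}{2926} + 31 \cdot \frac{1}{20831}\right) + 186851\right) + 0 \cdot 15 \cdot 80\right) 699730 = \left(\left(\left(\frac{2003}{2926} + \frac{31}{20831}\right) + 186851\right) + 0 \cdot 80\right) 699730 = \left(\left(\frac{41815199}{60951506} + 186851\right) + 0\right) 699730 = \left(\frac{11388891662805}{60951506} + 0\right) 699730 = \frac{11388891662805}{60951506} \cdot 699730 = \frac{3984574581607271325}{30475753}$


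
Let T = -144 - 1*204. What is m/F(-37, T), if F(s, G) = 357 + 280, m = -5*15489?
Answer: -77445/637 ≈ -121.58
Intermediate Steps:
T = -348 (T = -144 - 204 = -348)
m = -77445
F(s, G) = 637
m/F(-37, T) = -77445/637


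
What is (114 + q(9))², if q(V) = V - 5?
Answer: 13924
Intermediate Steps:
q(V) = -5 + V
(114 + q(9))² = (114 + (-5 + 9))² = (114 + 4)² = 118² = 13924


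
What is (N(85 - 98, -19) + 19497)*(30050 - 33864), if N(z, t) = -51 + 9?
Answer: -74201370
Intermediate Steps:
N(z, t) = -42
(N(85 - 98, -19) + 19497)*(30050 - 33864) = (-42 + 19497)*(30050 - 33864) = 19455*(-3814) = -74201370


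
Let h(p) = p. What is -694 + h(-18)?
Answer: -712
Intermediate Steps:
-694 + h(-18) = -694 - 18 = -712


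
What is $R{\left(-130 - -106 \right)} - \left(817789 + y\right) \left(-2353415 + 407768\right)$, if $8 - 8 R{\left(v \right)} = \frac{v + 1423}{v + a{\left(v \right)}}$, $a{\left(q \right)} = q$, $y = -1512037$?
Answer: $- \frac{518692430765321}{384} \approx -1.3508 \cdot 10^{12}$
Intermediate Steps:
$R{\left(v \right)} = 1 - \frac{1423 + v}{16 v}$ ($R{\left(v \right)} = 1 - \frac{\left(v + 1423\right) \frac{1}{v + v}}{8} = 1 - \frac{\left(1423 + v\right) \frac{1}{2 v}}{8} = 1 - \frac{\frac{1}{2} \frac{1}{v} \left(1423 + v\right)}{8} = 1 - \frac{1423 + v}{16 v}$)
$R{\left(-130 - -106 \right)} - \left(817789 + y\right) \left(-2353415 + 407768\right) = \frac{-1423 + 15 \left(-130 - -106\right)}{16 \left(-130 - -106\right)} - \left(817789 - 1512037\right) \left(-2353415 + 407768\right) = \frac{-1423 + 15 \left(-130 + 106\right)}{16 \left(-130 + 106\right)} - \left(-694248\right) \left(-1945647\right) = \frac{-1423 + 15 \left(-24\right)}{16 \left(-24\right)} - 1350761538456 = \frac{1}{16} \left(- \frac{1}{24}\right) \left(-1423 - 360\right) - 1350761538456 = \frac{1}{16} \left(- \frac{1}{24}\right) \left(-1783\right) - 1350761538456 = \frac{1783}{384} - 1350761538456 = - \frac{518692430765321}{384}$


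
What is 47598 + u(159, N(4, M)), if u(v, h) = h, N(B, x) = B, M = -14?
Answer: 47602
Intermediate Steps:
47598 + u(159, N(4, M)) = 47598 + 4 = 47602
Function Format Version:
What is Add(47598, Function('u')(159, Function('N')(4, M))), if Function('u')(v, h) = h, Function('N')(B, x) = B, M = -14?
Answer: 47602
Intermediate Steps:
Add(47598, Function('u')(159, Function('N')(4, M))) = Add(47598, 4) = 47602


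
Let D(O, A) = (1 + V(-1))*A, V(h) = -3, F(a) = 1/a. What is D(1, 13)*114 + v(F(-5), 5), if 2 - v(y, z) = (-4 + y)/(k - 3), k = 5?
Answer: -29599/10 ≈ -2959.9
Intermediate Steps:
v(y, z) = 4 - y/2 (v(y, z) = 2 - (-4 + y)/(5 - 3) = 2 - (-4 + y)/2 = 2 - (-2 + y/2) = 2 + (2 - y/2) = 4 - y/2)
D(O, A) = -2*A (D(O, A) = (1 - 3)*A = -2*A)
D(1, 13)*114 + v(F(-5), 5) = -2*13*114 + (4 - ½/(-5)) = -26*114 + (4 - ½*(-⅕)) = -2964 + (4 + ⅒) = -2964 + 41/10 = -29599/10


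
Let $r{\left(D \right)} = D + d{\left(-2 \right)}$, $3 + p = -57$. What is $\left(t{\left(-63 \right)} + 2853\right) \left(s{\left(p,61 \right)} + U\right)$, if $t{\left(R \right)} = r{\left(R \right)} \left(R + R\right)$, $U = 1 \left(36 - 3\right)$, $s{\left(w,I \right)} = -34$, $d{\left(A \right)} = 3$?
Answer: $-10413$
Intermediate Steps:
$p = -60$ ($p = -3 - 57 = -60$)
$U = 33$ ($U = 1 \cdot 33 = 33$)
$r{\left(D \right)} = 3 + D$ ($r{\left(D \right)} = D + 3 = 3 + D$)
$t{\left(R \right)} = 2 R \left(3 + R\right)$ ($t{\left(R \right)} = \left(3 + R\right) \left(R + R\right) = \left(3 + R\right) 2 R = 2 R \left(3 + R\right)$)
$\left(t{\left(-63 \right)} + 2853\right) \left(s{\left(p,61 \right)} + U\right) = \left(2 \left(-63\right) \left(3 - 63\right) + 2853\right) \left(-34 + 33\right) = \left(2 \left(-63\right) \left(-60\right) + 2853\right) \left(-1\right) = \left(7560 + 2853\right) \left(-1\right) = 10413 \left(-1\right) = -10413$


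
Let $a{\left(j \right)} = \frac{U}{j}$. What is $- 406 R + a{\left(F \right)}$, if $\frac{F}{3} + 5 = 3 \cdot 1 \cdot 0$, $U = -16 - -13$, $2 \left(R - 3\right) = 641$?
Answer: $- \frac{656704}{5} \approx -1.3134 \cdot 10^{5}$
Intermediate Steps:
$R = \frac{647}{2}$ ($R = 3 + \frac{1}{2} \cdot 641 = 3 + \frac{641}{2} = \frac{647}{2} \approx 323.5$)
$U = -3$ ($U = -16 + 13 = -3$)
$F = -15$ ($F = -15 + 3 \cdot 3 \cdot 1 \cdot 0 = -15 + 3 \cdot 3 \cdot 0 = -15 + 3 \cdot 0 = -15 + 0 = -15$)
$a{\left(j \right)} = - \frac{3}{j}$
$- 406 R + a{\left(F \right)} = \left(-406\right) \frac{647}{2} - \frac{3}{-15} = -131341 - - \frac{1}{5} = -131341 + \frac{1}{5} = - \frac{656704}{5}$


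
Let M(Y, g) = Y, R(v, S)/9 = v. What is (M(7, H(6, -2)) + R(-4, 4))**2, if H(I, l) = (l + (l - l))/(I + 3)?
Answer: 841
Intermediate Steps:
R(v, S) = 9*v
H(I, l) = l/(3 + I) (H(I, l) = (l + 0)/(3 + I) = l/(3 + I))
(M(7, H(6, -2)) + R(-4, 4))**2 = (7 + 9*(-4))**2 = (7 - 36)**2 = (-29)**2 = 841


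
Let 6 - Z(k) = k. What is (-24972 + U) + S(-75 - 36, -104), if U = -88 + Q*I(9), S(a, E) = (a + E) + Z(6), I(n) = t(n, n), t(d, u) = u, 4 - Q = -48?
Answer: -24807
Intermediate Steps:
Z(k) = 6 - k
Q = 52 (Q = 4 - 1*(-48) = 4 + 48 = 52)
I(n) = n
S(a, E) = E + a (S(a, E) = (a + E) + (6 - 1*6) = (E + a) + (6 - 6) = (E + a) + 0 = E + a)
U = 380 (U = -88 + 52*9 = -88 + 468 = 380)
(-24972 + U) + S(-75 - 36, -104) = (-24972 + 380) + (-104 + (-75 - 36)) = -24592 + (-104 - 111) = -24592 - 215 = -24807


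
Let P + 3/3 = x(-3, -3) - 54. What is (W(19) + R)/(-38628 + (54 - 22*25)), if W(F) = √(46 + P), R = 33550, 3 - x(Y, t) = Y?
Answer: -16775/19562 - I*√3/39124 ≈ -0.85753 - 4.4271e-5*I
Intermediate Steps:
x(Y, t) = 3 - Y
P = -49 (P = -1 + ((3 - 1*(-3)) - 54) = -1 + ((3 + 3) - 54) = -1 + (6 - 54) = -1 - 48 = -49)
W(F) = I*√3 (W(F) = √(46 - 49) = √(-3) = I*√3)
(W(19) + R)/(-38628 + (54 - 22*25)) = (I*√3 + 33550)/(-38628 + (54 - 22*25)) = (33550 + I*√3)/(-38628 + (54 - 550)) = (33550 + I*√3)/(-38628 - 496) = (33550 + I*√3)/(-39124) = (33550 + I*√3)*(-1/39124) = -16775/19562 - I*√3/39124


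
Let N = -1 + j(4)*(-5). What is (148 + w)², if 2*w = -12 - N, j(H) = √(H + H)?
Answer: 81425/4 + 1425*√2 ≈ 22372.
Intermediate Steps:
j(H) = √2*√H (j(H) = √(2*H) = √2*√H)
N = -1 - 10*√2 (N = -1 + (√2*√4)*(-5) = -1 + (√2*2)*(-5) = -1 + (2*√2)*(-5) = -1 - 10*√2 ≈ -15.142)
w = -11/2 + 5*√2 (w = (-12 - (-1 - 10*√2))/2 = (-12 + (1 + 10*√2))/2 = (-11 + 10*√2)/2 = -11/2 + 5*√2 ≈ 1.5711)
(148 + w)² = (148 + (-11/2 + 5*√2))² = (285/2 + 5*√2)²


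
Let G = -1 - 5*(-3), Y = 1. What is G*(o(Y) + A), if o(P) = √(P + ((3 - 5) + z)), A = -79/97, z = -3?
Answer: -1106/97 + 28*I ≈ -11.402 + 28.0*I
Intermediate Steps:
A = -79/97 (A = -79*1/97 = -79/97 ≈ -0.81443)
o(P) = √(-5 + P) (o(P) = √(P + ((3 - 5) - 3)) = √(P + (-2 - 3)) = √(P - 5) = √(-5 + P))
G = 14 (G = -1 + 15 = 14)
G*(o(Y) + A) = 14*(√(-5 + 1) - 79/97) = 14*(√(-4) - 79/97) = 14*(2*I - 79/97) = 14*(-79/97 + 2*I) = -1106/97 + 28*I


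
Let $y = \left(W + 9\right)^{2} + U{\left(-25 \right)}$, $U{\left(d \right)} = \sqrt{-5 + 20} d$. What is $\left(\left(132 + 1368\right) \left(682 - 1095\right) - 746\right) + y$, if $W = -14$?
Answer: $-620221 - 25 \sqrt{15} \approx -6.2032 \cdot 10^{5}$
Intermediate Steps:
$U{\left(d \right)} = d \sqrt{15}$ ($U{\left(d \right)} = \sqrt{15} d = d \sqrt{15}$)
$y = 25 - 25 \sqrt{15}$ ($y = \left(-14 + 9\right)^{2} - 25 \sqrt{15} = \left(-5\right)^{2} - 25 \sqrt{15} = 25 - 25 \sqrt{15} \approx -71.825$)
$\left(\left(132 + 1368\right) \left(682 - 1095\right) - 746\right) + y = \left(\left(132 + 1368\right) \left(682 - 1095\right) - 746\right) + \left(25 - 25 \sqrt{15}\right) = \left(1500 \left(-413\right) - 746\right) + \left(25 - 25 \sqrt{15}\right) = \left(-619500 - 746\right) + \left(25 - 25 \sqrt{15}\right) = -620246 + \left(25 - 25 \sqrt{15}\right) = -620221 - 25 \sqrt{15}$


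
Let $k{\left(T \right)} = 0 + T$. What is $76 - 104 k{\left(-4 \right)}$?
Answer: $492$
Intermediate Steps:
$k{\left(T \right)} = T$
$76 - 104 k{\left(-4 \right)} = 76 - -416 = 76 + 416 = 492$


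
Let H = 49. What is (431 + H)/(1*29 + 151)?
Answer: 8/3 ≈ 2.6667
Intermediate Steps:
(431 + H)/(1*29 + 151) = (431 + 49)/(1*29 + 151) = 480/(29 + 151) = 480/180 = 480*(1/180) = 8/3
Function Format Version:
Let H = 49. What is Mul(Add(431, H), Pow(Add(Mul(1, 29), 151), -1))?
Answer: Rational(8, 3) ≈ 2.6667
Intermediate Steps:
Mul(Add(431, H), Pow(Add(Mul(1, 29), 151), -1)) = Mul(Add(431, 49), Pow(Add(Mul(1, 29), 151), -1)) = Mul(480, Pow(Add(29, 151), -1)) = Mul(480, Pow(180, -1)) = Mul(480, Rational(1, 180)) = Rational(8, 3)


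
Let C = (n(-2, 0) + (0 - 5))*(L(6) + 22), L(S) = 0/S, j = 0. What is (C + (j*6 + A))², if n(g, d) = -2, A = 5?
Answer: 22201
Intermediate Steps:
L(S) = 0
C = -154 (C = (-2 + (0 - 5))*(0 + 22) = (-2 - 5)*22 = -7*22 = -154)
(C + (j*6 + A))² = (-154 + (0*6 + 5))² = (-154 + (0 + 5))² = (-154 + 5)² = (-149)² = 22201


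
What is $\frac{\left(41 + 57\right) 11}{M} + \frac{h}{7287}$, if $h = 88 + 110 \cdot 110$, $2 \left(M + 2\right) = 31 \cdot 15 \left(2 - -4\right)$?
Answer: $\frac{3547610}{1450113} \approx 2.4464$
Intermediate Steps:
$M = 1393$ ($M = -2 + \frac{31 \cdot 15 \left(2 - -4\right)}{2} = -2 + \frac{465 \left(2 + 4\right)}{2} = -2 + \frac{465 \cdot 6}{2} = -2 + \frac{1}{2} \cdot 2790 = -2 + 1395 = 1393$)
$h = 12188$ ($h = 88 + 12100 = 12188$)
$\frac{\left(41 + 57\right) 11}{M} + \frac{h}{7287} = \frac{\left(41 + 57\right) 11}{1393} + \frac{12188}{7287} = 98 \cdot 11 \cdot \frac{1}{1393} + 12188 \cdot \frac{1}{7287} = 1078 \cdot \frac{1}{1393} + \frac{12188}{7287} = \frac{154}{199} + \frac{12188}{7287} = \frac{3547610}{1450113}$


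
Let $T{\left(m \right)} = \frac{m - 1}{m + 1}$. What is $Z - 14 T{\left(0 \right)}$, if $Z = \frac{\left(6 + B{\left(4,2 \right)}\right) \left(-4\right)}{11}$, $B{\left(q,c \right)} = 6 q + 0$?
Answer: $\frac{34}{11} \approx 3.0909$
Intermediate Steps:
$T{\left(m \right)} = \frac{-1 + m}{1 + m}$
$B{\left(q,c \right)} = 6 q$
$Z = - \frac{120}{11}$ ($Z = \frac{\left(6 + 6 \cdot 4\right) \left(-4\right)}{11} = \left(6 + 24\right) \left(-4\right) \frac{1}{11} = 30 \left(-4\right) \frac{1}{11} = \left(-120\right) \frac{1}{11} = - \frac{120}{11} \approx -10.909$)
$Z - 14 T{\left(0 \right)} = - \frac{120}{11} - 14 \frac{-1 + 0}{1 + 0} = - \frac{120}{11} - 14 \cdot 1^{-1} \left(-1\right) = - \frac{120}{11} - 14 \cdot 1 \left(-1\right) = - \frac{120}{11} - -14 = - \frac{120}{11} + 14 = \frac{34}{11}$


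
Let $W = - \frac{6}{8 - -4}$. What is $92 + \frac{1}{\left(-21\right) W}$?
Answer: $\frac{1934}{21} \approx 92.095$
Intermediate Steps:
$W = - \frac{1}{2}$ ($W = - \frac{6}{8 + 4} = - \frac{6}{12} = \left(-6\right) \frac{1}{12} = - \frac{1}{2} \approx -0.5$)
$92 + \frac{1}{\left(-21\right) W} = 92 + \frac{1}{\left(-21\right) \left(- \frac{1}{2}\right)} = 92 + \frac{1}{\frac{21}{2}} = 92 + \frac{2}{21} = \frac{1934}{21}$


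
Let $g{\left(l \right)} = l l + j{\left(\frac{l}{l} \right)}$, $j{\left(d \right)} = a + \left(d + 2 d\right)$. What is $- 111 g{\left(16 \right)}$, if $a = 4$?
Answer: $-29193$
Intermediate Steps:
$j{\left(d \right)} = 4 + 3 d$ ($j{\left(d \right)} = 4 + \left(d + 2 d\right) = 4 + 3 d$)
$g{\left(l \right)} = 7 + l^{2}$ ($g{\left(l \right)} = l l + \left(4 + 3 \frac{l}{l}\right) = l^{2} + \left(4 + 3 \cdot 1\right) = l^{2} + \left(4 + 3\right) = l^{2} + 7 = 7 + l^{2}$)
$- 111 g{\left(16 \right)} = - 111 \left(7 + 16^{2}\right) = - 111 \left(7 + 256\right) = \left(-111\right) 263 = -29193$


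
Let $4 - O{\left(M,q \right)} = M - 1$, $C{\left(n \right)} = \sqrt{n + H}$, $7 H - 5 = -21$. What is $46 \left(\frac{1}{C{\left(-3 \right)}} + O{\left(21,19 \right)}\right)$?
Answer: $-736 - \frac{46 i \sqrt{259}}{37} \approx -736.0 - 20.008 i$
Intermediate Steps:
$H = - \frac{16}{7}$ ($H = \frac{5}{7} + \frac{1}{7} \left(-21\right) = \frac{5}{7} - 3 = - \frac{16}{7} \approx -2.2857$)
$C{\left(n \right)} = \sqrt{- \frac{16}{7} + n}$ ($C{\left(n \right)} = \sqrt{n - \frac{16}{7}} = \sqrt{- \frac{16}{7} + n}$)
$O{\left(M,q \right)} = 5 - M$ ($O{\left(M,q \right)} = 4 - \left(M - 1\right) = 4 - \left(-1 + M\right) = 5 - M$)
$46 \left(\frac{1}{C{\left(-3 \right)}} + O{\left(21,19 \right)}\right) = 46 \left(\frac{1}{\frac{1}{7} \sqrt{-112 + 49 \left(-3\right)}} + \left(5 - 21\right)\right) = 46 \left(\frac{1}{\frac{1}{7} \sqrt{-112 - 147}} + \left(5 - 21\right)\right) = 46 \left(\frac{1}{\frac{1}{7} \sqrt{-259}} - 16\right) = 46 \left(\frac{1}{\frac{1}{7} i \sqrt{259}} - 16\right) = 46 \left(- \frac{i \sqrt{259}}{37} - 16\right) = 46 \left(-16 - \frac{i \sqrt{259}}{37}\right) = -736 - \frac{46 i \sqrt{259}}{37}$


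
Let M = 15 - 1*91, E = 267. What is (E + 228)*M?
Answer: -37620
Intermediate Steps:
M = -76 (M = 15 - 91 = -76)
(E + 228)*M = (267 + 228)*(-76) = 495*(-76) = -37620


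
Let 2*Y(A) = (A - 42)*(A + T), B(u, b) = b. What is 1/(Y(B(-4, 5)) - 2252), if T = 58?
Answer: -2/6835 ≈ -0.00029261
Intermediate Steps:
Y(A) = (-42 + A)*(58 + A)/2 (Y(A) = ((A - 42)*(A + 58))/2 = ((-42 + A)*(58 + A))/2 = (-42 + A)*(58 + A)/2)
1/(Y(B(-4, 5)) - 2252) = 1/((-1218 + (1/2)*5**2 + 8*5) - 2252) = 1/((-1218 + (1/2)*25 + 40) - 2252) = 1/((-1218 + 25/2 + 40) - 2252) = 1/(-2331/2 - 2252) = 1/(-6835/2) = -2/6835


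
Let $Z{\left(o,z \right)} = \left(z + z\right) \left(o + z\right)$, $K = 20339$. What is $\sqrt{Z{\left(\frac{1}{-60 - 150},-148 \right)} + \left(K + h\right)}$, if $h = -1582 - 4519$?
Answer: $\frac{\sqrt{639972690}}{105} \approx 240.93$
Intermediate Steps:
$Z{\left(o,z \right)} = 2 z \left(o + z\right)$
$h = -6101$
$\sqrt{Z{\left(\frac{1}{-60 - 150},-148 \right)} + \left(K + h\right)} = \sqrt{2 \left(-148\right) \left(\frac{1}{-60 - 150} - 148\right) + \left(20339 - 6101\right)} = \sqrt{2 \left(-148\right) \left(\frac{1}{-210} - 148\right) + 14238} = \sqrt{2 \left(-148\right) \left(- \frac{1}{210} - 148\right) + 14238} = \sqrt{2 \left(-148\right) \left(- \frac{31081}{210}\right) + 14238} = \sqrt{\frac{4599988}{105} + 14238} = \sqrt{\frac{6094978}{105}} = \frac{\sqrt{639972690}}{105}$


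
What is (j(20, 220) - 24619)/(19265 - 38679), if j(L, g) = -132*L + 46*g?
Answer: 17139/19414 ≈ 0.88282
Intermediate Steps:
(j(20, 220) - 24619)/(19265 - 38679) = ((-132*20 + 46*220) - 24619)/(19265 - 38679) = ((-2640 + 10120) - 24619)/(-19414) = (7480 - 24619)*(-1/19414) = -17139*(-1/19414) = 17139/19414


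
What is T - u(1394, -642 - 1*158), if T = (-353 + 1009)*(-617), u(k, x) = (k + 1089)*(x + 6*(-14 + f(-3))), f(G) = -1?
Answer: 1805118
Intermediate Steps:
u(k, x) = (-90 + x)*(1089 + k) (u(k, x) = (k + 1089)*(x + 6*(-14 - 1)) = (1089 + k)*(x + 6*(-15)) = (1089 + k)*(x - 90) = (1089 + k)*(-90 + x) = (-90 + x)*(1089 + k))
T = -404752 (T = 656*(-617) = -404752)
T - u(1394, -642 - 1*158) = -404752 - (-98010 - 90*1394 + 1089*(-642 - 1*158) + 1394*(-642 - 1*158)) = -404752 - (-98010 - 125460 + 1089*(-642 - 158) + 1394*(-642 - 158)) = -404752 - (-98010 - 125460 + 1089*(-800) + 1394*(-800)) = -404752 - (-98010 - 125460 - 871200 - 1115200) = -404752 - 1*(-2209870) = -404752 + 2209870 = 1805118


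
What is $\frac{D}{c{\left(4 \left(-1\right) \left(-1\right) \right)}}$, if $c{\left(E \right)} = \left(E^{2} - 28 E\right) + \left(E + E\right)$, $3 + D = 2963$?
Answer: $- \frac{370}{11} \approx -33.636$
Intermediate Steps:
$D = 2960$ ($D = -3 + 2963 = 2960$)
$c{\left(E \right)} = E^{2} - 26 E$ ($c{\left(E \right)} = \left(E^{2} - 28 E\right) + 2 E = E^{2} - 26 E$)
$\frac{D}{c{\left(4 \left(-1\right) \left(-1\right) \right)}} = \frac{2960}{4 \left(-1\right) \left(-1\right) \left(-26 + 4 \left(-1\right) \left(-1\right)\right)} = \frac{2960}{\left(-4\right) \left(-1\right) \left(-26 - -4\right)} = \frac{2960}{4 \left(-26 + 4\right)} = \frac{2960}{4 \left(-22\right)} = \frac{2960}{-88} = 2960 \left(- \frac{1}{88}\right) = - \frac{370}{11}$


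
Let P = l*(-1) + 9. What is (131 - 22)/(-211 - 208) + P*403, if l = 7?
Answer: 337605/419 ≈ 805.74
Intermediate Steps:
P = 2 (P = 7*(-1) + 9 = -7 + 9 = 2)
(131 - 22)/(-211 - 208) + P*403 = (131 - 22)/(-211 - 208) + 2*403 = 109/(-419) + 806 = 109*(-1/419) + 806 = -109/419 + 806 = 337605/419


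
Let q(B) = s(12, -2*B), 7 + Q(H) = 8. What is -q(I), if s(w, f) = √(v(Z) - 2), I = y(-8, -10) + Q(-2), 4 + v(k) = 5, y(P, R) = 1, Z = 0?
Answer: -I ≈ -1.0*I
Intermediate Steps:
Q(H) = 1 (Q(H) = -7 + 8 = 1)
v(k) = 1 (v(k) = -4 + 5 = 1)
I = 2 (I = 1 + 1 = 2)
s(w, f) = I (s(w, f) = √(1 - 2) = √(-1) = I)
q(B) = I
-q(I) = -I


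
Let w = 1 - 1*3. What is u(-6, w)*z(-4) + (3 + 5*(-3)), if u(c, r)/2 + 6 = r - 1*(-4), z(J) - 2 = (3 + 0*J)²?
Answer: -100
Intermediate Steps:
w = -2 (w = 1 - 3 = -2)
z(J) = 11 (z(J) = 2 + (3 + 0*J)² = 2 + (3 + 0)² = 2 + 3² = 2 + 9 = 11)
u(c, r) = -4 + 2*r (u(c, r) = -12 + 2*(r - 1*(-4)) = -12 + 2*(r + 4) = -12 + 2*(4 + r) = -12 + (8 + 2*r) = -4 + 2*r)
u(-6, w)*z(-4) + (3 + 5*(-3)) = (-4 + 2*(-2))*11 + (3 + 5*(-3)) = (-4 - 4)*11 + (3 - 15) = -8*11 - 12 = -88 - 12 = -100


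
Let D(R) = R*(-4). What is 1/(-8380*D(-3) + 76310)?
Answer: -1/24250 ≈ -4.1237e-5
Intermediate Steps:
D(R) = -4*R
1/(-8380*D(-3) + 76310) = 1/(-(-33520)*(-3) + 76310) = 1/(-8380*12 + 76310) = 1/(-100560 + 76310) = 1/(-24250) = -1/24250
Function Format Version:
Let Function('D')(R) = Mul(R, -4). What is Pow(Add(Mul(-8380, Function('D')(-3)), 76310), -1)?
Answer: Rational(-1, 24250) ≈ -4.1237e-5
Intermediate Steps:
Function('D')(R) = Mul(-4, R)
Pow(Add(Mul(-8380, Function('D')(-3)), 76310), -1) = Pow(Add(Mul(-8380, Mul(-4, -3)), 76310), -1) = Pow(Add(Mul(-8380, 12), 76310), -1) = Pow(Add(-100560, 76310), -1) = Pow(-24250, -1) = Rational(-1, 24250)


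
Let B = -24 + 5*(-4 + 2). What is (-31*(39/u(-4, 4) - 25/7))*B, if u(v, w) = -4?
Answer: -196571/14 ≈ -14041.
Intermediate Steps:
B = -34 (B = -24 + 5*(-2) = -24 - 10 = -34)
(-31*(39/u(-4, 4) - 25/7))*B = -31*(39/(-4) - 25/7)*(-34) = -31*(39*(-1/4) - 25*1/7)*(-34) = -31*(-39/4 - 25/7)*(-34) = -31*(-373/28)*(-34) = (11563/28)*(-34) = -196571/14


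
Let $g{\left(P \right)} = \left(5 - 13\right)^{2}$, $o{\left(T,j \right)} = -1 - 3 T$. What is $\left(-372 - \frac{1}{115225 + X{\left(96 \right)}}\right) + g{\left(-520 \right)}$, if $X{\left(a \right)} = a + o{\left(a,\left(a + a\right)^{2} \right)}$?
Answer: $- \frac{35429857}{115032} \approx -308.0$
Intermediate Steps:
$g{\left(P \right)} = 64$ ($g{\left(P \right)} = \left(-8\right)^{2} = 64$)
$X{\left(a \right)} = -1 - 2 a$ ($X{\left(a \right)} = a - \left(1 + 3 a\right) = -1 - 2 a$)
$\left(-372 - \frac{1}{115225 + X{\left(96 \right)}}\right) + g{\left(-520 \right)} = \left(-372 - \frac{1}{115225 - 193}\right) + 64 = \left(-372 - \frac{1}{115032}\right) + 64 = - \frac{42791905}{115032} + 64 = - \frac{35429857}{115032}$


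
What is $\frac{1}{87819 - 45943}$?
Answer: $\frac{1}{41876} \approx 2.388 \cdot 10^{-5}$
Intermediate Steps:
$\frac{1}{87819 - 45943} = \frac{1}{41876}$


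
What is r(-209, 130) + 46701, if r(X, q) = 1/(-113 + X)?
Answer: 15037721/322 ≈ 46701.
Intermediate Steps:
r(-209, 130) + 46701 = 1/(-113 - 209) + 46701 = 1/(-322) + 46701 = -1/322 + 46701 = 15037721/322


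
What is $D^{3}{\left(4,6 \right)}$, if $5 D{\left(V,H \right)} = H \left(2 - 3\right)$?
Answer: $- \frac{216}{125} \approx -1.728$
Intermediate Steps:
$D{\left(V,H \right)} = - \frac{H}{5}$ ($D{\left(V,H \right)} = \frac{H \left(2 - 3\right)}{5} = \frac{H \left(-1\right)}{5} = \frac{\left(-1\right) H}{5} = - \frac{H}{5}$)
$D^{3}{\left(4,6 \right)} = \left(\left(- \frac{1}{5}\right) 6\right)^{3} = \left(- \frac{6}{5}\right)^{3} = - \frac{216}{125}$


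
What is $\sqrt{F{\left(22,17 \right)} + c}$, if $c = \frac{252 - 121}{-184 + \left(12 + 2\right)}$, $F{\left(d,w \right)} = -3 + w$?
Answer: $\frac{\sqrt{382330}}{170} \approx 3.6372$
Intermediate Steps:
$c = - \frac{131}{170}$ ($c = \frac{131}{-184 + 14} = \frac{131}{-170} = 131 \left(- \frac{1}{170}\right) = - \frac{131}{170} \approx -0.77059$)
$\sqrt{F{\left(22,17 \right)} + c} = \sqrt{\left(-3 + 17\right) - \frac{131}{170}} = \sqrt{14 - \frac{131}{170}} = \sqrt{\frac{2249}{170}} = \frac{\sqrt{382330}}{170}$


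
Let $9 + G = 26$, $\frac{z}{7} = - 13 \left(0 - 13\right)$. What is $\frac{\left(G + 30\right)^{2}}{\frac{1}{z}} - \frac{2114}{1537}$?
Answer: $\frac{4016558525}{1537} \approx 2.6132 \cdot 10^{6}$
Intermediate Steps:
$z = 1183$ ($z = 7 \left(- 13 \left(0 - 13\right)\right) = 7 \left(\left(-13\right) \left(-13\right)\right) = 7 \cdot 169 = 1183$)
$G = 17$ ($G = -9 + 26 = 17$)
$\frac{\left(G + 30\right)^{2}}{\frac{1}{z}} - \frac{2114}{1537} = \frac{\left(17 + 30\right)^{2}}{\frac{1}{1183}} - \frac{2114}{1537} = 47^{2} \frac{1}{\frac{1}{1183}} - \frac{2114}{1537} = 2209 \cdot 1183 - \frac{2114}{1537} = 2613247 - \frac{2114}{1537} = \frac{4016558525}{1537}$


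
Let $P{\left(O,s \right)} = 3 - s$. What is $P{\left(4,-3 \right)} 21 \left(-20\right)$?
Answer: $-2520$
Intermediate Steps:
$P{\left(4,-3 \right)} 21 \left(-20\right) = \left(3 - -3\right) 21 \left(-20\right) = \left(3 + 3\right) 21 \left(-20\right) = 6 \cdot 21 \left(-20\right) = 126 \left(-20\right) = -2520$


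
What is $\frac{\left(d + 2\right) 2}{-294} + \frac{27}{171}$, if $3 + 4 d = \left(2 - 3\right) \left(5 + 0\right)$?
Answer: $\frac{3}{19} \approx 0.15789$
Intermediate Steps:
$d = -2$ ($d = - \frac{3}{4} + \frac{\left(2 - 3\right) \left(5 + 0\right)}{4} = - \frac{3}{4} + \frac{\left(-1\right) 5}{4} = - \frac{3}{4} + \frac{1}{4} \left(-5\right) = - \frac{3}{4} - \frac{5}{4} = -2$)
$\frac{\left(d + 2\right) 2}{-294} + \frac{27}{171} = \frac{\left(-2 + 2\right) 2}{-294} + \frac{27}{171} = 0 \cdot 2 \left(- \frac{1}{294}\right) + 27 \cdot \frac{1}{171} = 0 \left(- \frac{1}{294}\right) + \frac{3}{19} = 0 + \frac{3}{19} = \frac{3}{19}$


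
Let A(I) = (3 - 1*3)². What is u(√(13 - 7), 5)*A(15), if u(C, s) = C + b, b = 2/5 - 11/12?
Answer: 0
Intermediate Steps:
A(I) = 0 (A(I) = (3 - 3)² = 0² = 0)
b = -31/60 (b = 2*(⅕) - 11*1/12 = ⅖ - 11/12 = -31/60 ≈ -0.51667)
u(C, s) = -31/60 + C (u(C, s) = C - 31/60 = -31/60 + C)
u(√(13 - 7), 5)*A(15) = (-31/60 + √(13 - 7))*0 = (-31/60 + √6)*0 = 0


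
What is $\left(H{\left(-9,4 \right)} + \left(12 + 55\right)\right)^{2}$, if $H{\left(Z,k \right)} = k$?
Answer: $5041$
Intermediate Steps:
$\left(H{\left(-9,4 \right)} + \left(12 + 55\right)\right)^{2} = \left(4 + \left(12 + 55\right)\right)^{2} = \left(4 + 67\right)^{2} = 71^{2} = 5041$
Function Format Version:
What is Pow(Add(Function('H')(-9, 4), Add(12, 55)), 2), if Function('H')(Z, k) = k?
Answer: 5041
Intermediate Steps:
Pow(Add(Function('H')(-9, 4), Add(12, 55)), 2) = Pow(Add(4, Add(12, 55)), 2) = Pow(Add(4, 67), 2) = Pow(71, 2) = 5041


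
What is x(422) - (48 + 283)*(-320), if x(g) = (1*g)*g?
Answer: 284004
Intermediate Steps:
x(g) = g**2 (x(g) = g*g = g**2)
x(422) - (48 + 283)*(-320) = 422**2 - (48 + 283)*(-320) = 178084 - 331*(-320) = 178084 - 1*(-105920) = 178084 + 105920 = 284004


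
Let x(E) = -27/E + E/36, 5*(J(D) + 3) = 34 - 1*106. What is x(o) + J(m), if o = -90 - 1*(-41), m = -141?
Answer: -160613/8820 ≈ -18.210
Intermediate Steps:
J(D) = -87/5 (J(D) = -3 + (34 - 1*106)/5 = -3 + (34 - 106)/5 = -3 + (⅕)*(-72) = -3 - 72/5 = -87/5)
o = -49 (o = -90 + 41 = -49)
x(E) = -27/E + E/36 (x(E) = -27/E + E*(1/36) = -27/E + E/36)
x(o) + J(m) = (-27/(-49) + (1/36)*(-49)) - 87/5 = (-27*(-1/49) - 49/36) - 87/5 = (27/49 - 49/36) - 87/5 = -1429/1764 - 87/5 = -160613/8820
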